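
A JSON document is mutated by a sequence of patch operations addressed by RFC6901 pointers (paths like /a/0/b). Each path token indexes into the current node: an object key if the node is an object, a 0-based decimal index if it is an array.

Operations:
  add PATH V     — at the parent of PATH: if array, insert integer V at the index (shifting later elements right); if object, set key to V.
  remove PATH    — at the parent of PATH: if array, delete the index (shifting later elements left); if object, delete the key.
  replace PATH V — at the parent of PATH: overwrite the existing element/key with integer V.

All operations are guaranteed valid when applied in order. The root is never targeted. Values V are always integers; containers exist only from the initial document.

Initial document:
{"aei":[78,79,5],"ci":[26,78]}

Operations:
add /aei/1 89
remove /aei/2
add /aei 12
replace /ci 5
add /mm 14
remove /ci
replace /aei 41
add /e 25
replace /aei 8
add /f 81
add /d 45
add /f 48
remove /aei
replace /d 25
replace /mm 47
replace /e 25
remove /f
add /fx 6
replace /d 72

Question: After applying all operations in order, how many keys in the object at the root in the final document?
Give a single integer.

After op 1 (add /aei/1 89): {"aei":[78,89,79,5],"ci":[26,78]}
After op 2 (remove /aei/2): {"aei":[78,89,5],"ci":[26,78]}
After op 3 (add /aei 12): {"aei":12,"ci":[26,78]}
After op 4 (replace /ci 5): {"aei":12,"ci":5}
After op 5 (add /mm 14): {"aei":12,"ci":5,"mm":14}
After op 6 (remove /ci): {"aei":12,"mm":14}
After op 7 (replace /aei 41): {"aei":41,"mm":14}
After op 8 (add /e 25): {"aei":41,"e":25,"mm":14}
After op 9 (replace /aei 8): {"aei":8,"e":25,"mm":14}
After op 10 (add /f 81): {"aei":8,"e":25,"f":81,"mm":14}
After op 11 (add /d 45): {"aei":8,"d":45,"e":25,"f":81,"mm":14}
After op 12 (add /f 48): {"aei":8,"d":45,"e":25,"f":48,"mm":14}
After op 13 (remove /aei): {"d":45,"e":25,"f":48,"mm":14}
After op 14 (replace /d 25): {"d":25,"e":25,"f":48,"mm":14}
After op 15 (replace /mm 47): {"d":25,"e":25,"f":48,"mm":47}
After op 16 (replace /e 25): {"d":25,"e":25,"f":48,"mm":47}
After op 17 (remove /f): {"d":25,"e":25,"mm":47}
After op 18 (add /fx 6): {"d":25,"e":25,"fx":6,"mm":47}
After op 19 (replace /d 72): {"d":72,"e":25,"fx":6,"mm":47}
Size at the root: 4

Answer: 4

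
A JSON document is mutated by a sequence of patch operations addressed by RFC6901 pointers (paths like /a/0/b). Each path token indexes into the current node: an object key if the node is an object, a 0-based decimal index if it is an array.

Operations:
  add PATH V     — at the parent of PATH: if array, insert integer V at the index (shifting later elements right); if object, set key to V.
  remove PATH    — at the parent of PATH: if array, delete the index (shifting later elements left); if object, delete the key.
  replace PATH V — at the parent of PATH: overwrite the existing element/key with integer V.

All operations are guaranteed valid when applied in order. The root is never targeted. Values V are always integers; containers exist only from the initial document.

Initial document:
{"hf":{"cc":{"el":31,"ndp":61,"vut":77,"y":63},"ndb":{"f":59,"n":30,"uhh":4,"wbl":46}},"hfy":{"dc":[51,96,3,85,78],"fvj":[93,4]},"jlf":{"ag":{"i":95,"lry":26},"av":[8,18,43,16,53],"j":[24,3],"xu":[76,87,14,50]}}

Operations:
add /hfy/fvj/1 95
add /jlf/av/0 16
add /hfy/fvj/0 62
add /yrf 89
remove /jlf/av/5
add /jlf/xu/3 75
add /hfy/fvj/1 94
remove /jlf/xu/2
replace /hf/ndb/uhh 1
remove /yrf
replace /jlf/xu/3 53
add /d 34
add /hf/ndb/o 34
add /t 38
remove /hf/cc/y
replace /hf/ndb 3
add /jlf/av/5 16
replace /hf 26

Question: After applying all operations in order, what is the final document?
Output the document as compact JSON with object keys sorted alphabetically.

After op 1 (add /hfy/fvj/1 95): {"hf":{"cc":{"el":31,"ndp":61,"vut":77,"y":63},"ndb":{"f":59,"n":30,"uhh":4,"wbl":46}},"hfy":{"dc":[51,96,3,85,78],"fvj":[93,95,4]},"jlf":{"ag":{"i":95,"lry":26},"av":[8,18,43,16,53],"j":[24,3],"xu":[76,87,14,50]}}
After op 2 (add /jlf/av/0 16): {"hf":{"cc":{"el":31,"ndp":61,"vut":77,"y":63},"ndb":{"f":59,"n":30,"uhh":4,"wbl":46}},"hfy":{"dc":[51,96,3,85,78],"fvj":[93,95,4]},"jlf":{"ag":{"i":95,"lry":26},"av":[16,8,18,43,16,53],"j":[24,3],"xu":[76,87,14,50]}}
After op 3 (add /hfy/fvj/0 62): {"hf":{"cc":{"el":31,"ndp":61,"vut":77,"y":63},"ndb":{"f":59,"n":30,"uhh":4,"wbl":46}},"hfy":{"dc":[51,96,3,85,78],"fvj":[62,93,95,4]},"jlf":{"ag":{"i":95,"lry":26},"av":[16,8,18,43,16,53],"j":[24,3],"xu":[76,87,14,50]}}
After op 4 (add /yrf 89): {"hf":{"cc":{"el":31,"ndp":61,"vut":77,"y":63},"ndb":{"f":59,"n":30,"uhh":4,"wbl":46}},"hfy":{"dc":[51,96,3,85,78],"fvj":[62,93,95,4]},"jlf":{"ag":{"i":95,"lry":26},"av":[16,8,18,43,16,53],"j":[24,3],"xu":[76,87,14,50]},"yrf":89}
After op 5 (remove /jlf/av/5): {"hf":{"cc":{"el":31,"ndp":61,"vut":77,"y":63},"ndb":{"f":59,"n":30,"uhh":4,"wbl":46}},"hfy":{"dc":[51,96,3,85,78],"fvj":[62,93,95,4]},"jlf":{"ag":{"i":95,"lry":26},"av":[16,8,18,43,16],"j":[24,3],"xu":[76,87,14,50]},"yrf":89}
After op 6 (add /jlf/xu/3 75): {"hf":{"cc":{"el":31,"ndp":61,"vut":77,"y":63},"ndb":{"f":59,"n":30,"uhh":4,"wbl":46}},"hfy":{"dc":[51,96,3,85,78],"fvj":[62,93,95,4]},"jlf":{"ag":{"i":95,"lry":26},"av":[16,8,18,43,16],"j":[24,3],"xu":[76,87,14,75,50]},"yrf":89}
After op 7 (add /hfy/fvj/1 94): {"hf":{"cc":{"el":31,"ndp":61,"vut":77,"y":63},"ndb":{"f":59,"n":30,"uhh":4,"wbl":46}},"hfy":{"dc":[51,96,3,85,78],"fvj":[62,94,93,95,4]},"jlf":{"ag":{"i":95,"lry":26},"av":[16,8,18,43,16],"j":[24,3],"xu":[76,87,14,75,50]},"yrf":89}
After op 8 (remove /jlf/xu/2): {"hf":{"cc":{"el":31,"ndp":61,"vut":77,"y":63},"ndb":{"f":59,"n":30,"uhh":4,"wbl":46}},"hfy":{"dc":[51,96,3,85,78],"fvj":[62,94,93,95,4]},"jlf":{"ag":{"i":95,"lry":26},"av":[16,8,18,43,16],"j":[24,3],"xu":[76,87,75,50]},"yrf":89}
After op 9 (replace /hf/ndb/uhh 1): {"hf":{"cc":{"el":31,"ndp":61,"vut":77,"y":63},"ndb":{"f":59,"n":30,"uhh":1,"wbl":46}},"hfy":{"dc":[51,96,3,85,78],"fvj":[62,94,93,95,4]},"jlf":{"ag":{"i":95,"lry":26},"av":[16,8,18,43,16],"j":[24,3],"xu":[76,87,75,50]},"yrf":89}
After op 10 (remove /yrf): {"hf":{"cc":{"el":31,"ndp":61,"vut":77,"y":63},"ndb":{"f":59,"n":30,"uhh":1,"wbl":46}},"hfy":{"dc":[51,96,3,85,78],"fvj":[62,94,93,95,4]},"jlf":{"ag":{"i":95,"lry":26},"av":[16,8,18,43,16],"j":[24,3],"xu":[76,87,75,50]}}
After op 11 (replace /jlf/xu/3 53): {"hf":{"cc":{"el":31,"ndp":61,"vut":77,"y":63},"ndb":{"f":59,"n":30,"uhh":1,"wbl":46}},"hfy":{"dc":[51,96,3,85,78],"fvj":[62,94,93,95,4]},"jlf":{"ag":{"i":95,"lry":26},"av":[16,8,18,43,16],"j":[24,3],"xu":[76,87,75,53]}}
After op 12 (add /d 34): {"d":34,"hf":{"cc":{"el":31,"ndp":61,"vut":77,"y":63},"ndb":{"f":59,"n":30,"uhh":1,"wbl":46}},"hfy":{"dc":[51,96,3,85,78],"fvj":[62,94,93,95,4]},"jlf":{"ag":{"i":95,"lry":26},"av":[16,8,18,43,16],"j":[24,3],"xu":[76,87,75,53]}}
After op 13 (add /hf/ndb/o 34): {"d":34,"hf":{"cc":{"el":31,"ndp":61,"vut":77,"y":63},"ndb":{"f":59,"n":30,"o":34,"uhh":1,"wbl":46}},"hfy":{"dc":[51,96,3,85,78],"fvj":[62,94,93,95,4]},"jlf":{"ag":{"i":95,"lry":26},"av":[16,8,18,43,16],"j":[24,3],"xu":[76,87,75,53]}}
After op 14 (add /t 38): {"d":34,"hf":{"cc":{"el":31,"ndp":61,"vut":77,"y":63},"ndb":{"f":59,"n":30,"o":34,"uhh":1,"wbl":46}},"hfy":{"dc":[51,96,3,85,78],"fvj":[62,94,93,95,4]},"jlf":{"ag":{"i":95,"lry":26},"av":[16,8,18,43,16],"j":[24,3],"xu":[76,87,75,53]},"t":38}
After op 15 (remove /hf/cc/y): {"d":34,"hf":{"cc":{"el":31,"ndp":61,"vut":77},"ndb":{"f":59,"n":30,"o":34,"uhh":1,"wbl":46}},"hfy":{"dc":[51,96,3,85,78],"fvj":[62,94,93,95,4]},"jlf":{"ag":{"i":95,"lry":26},"av":[16,8,18,43,16],"j":[24,3],"xu":[76,87,75,53]},"t":38}
After op 16 (replace /hf/ndb 3): {"d":34,"hf":{"cc":{"el":31,"ndp":61,"vut":77},"ndb":3},"hfy":{"dc":[51,96,3,85,78],"fvj":[62,94,93,95,4]},"jlf":{"ag":{"i":95,"lry":26},"av":[16,8,18,43,16],"j":[24,3],"xu":[76,87,75,53]},"t":38}
After op 17 (add /jlf/av/5 16): {"d":34,"hf":{"cc":{"el":31,"ndp":61,"vut":77},"ndb":3},"hfy":{"dc":[51,96,3,85,78],"fvj":[62,94,93,95,4]},"jlf":{"ag":{"i":95,"lry":26},"av":[16,8,18,43,16,16],"j":[24,3],"xu":[76,87,75,53]},"t":38}
After op 18 (replace /hf 26): {"d":34,"hf":26,"hfy":{"dc":[51,96,3,85,78],"fvj":[62,94,93,95,4]},"jlf":{"ag":{"i":95,"lry":26},"av":[16,8,18,43,16,16],"j":[24,3],"xu":[76,87,75,53]},"t":38}

Answer: {"d":34,"hf":26,"hfy":{"dc":[51,96,3,85,78],"fvj":[62,94,93,95,4]},"jlf":{"ag":{"i":95,"lry":26},"av":[16,8,18,43,16,16],"j":[24,3],"xu":[76,87,75,53]},"t":38}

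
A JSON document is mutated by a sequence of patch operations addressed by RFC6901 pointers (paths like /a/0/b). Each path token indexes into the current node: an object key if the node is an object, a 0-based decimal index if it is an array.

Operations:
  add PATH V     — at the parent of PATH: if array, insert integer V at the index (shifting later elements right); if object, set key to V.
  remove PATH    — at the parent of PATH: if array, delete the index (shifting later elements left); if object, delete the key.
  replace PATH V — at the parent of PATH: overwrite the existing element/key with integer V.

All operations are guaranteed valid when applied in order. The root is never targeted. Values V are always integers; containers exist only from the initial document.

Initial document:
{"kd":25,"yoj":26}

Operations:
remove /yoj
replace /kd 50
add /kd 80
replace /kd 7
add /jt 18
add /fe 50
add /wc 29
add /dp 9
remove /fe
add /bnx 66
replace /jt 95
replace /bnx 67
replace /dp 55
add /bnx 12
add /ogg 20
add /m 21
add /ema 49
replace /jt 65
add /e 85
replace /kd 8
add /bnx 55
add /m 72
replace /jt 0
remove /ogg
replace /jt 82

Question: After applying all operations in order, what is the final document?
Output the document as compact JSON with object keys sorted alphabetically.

Answer: {"bnx":55,"dp":55,"e":85,"ema":49,"jt":82,"kd":8,"m":72,"wc":29}

Derivation:
After op 1 (remove /yoj): {"kd":25}
After op 2 (replace /kd 50): {"kd":50}
After op 3 (add /kd 80): {"kd":80}
After op 4 (replace /kd 7): {"kd":7}
After op 5 (add /jt 18): {"jt":18,"kd":7}
After op 6 (add /fe 50): {"fe":50,"jt":18,"kd":7}
After op 7 (add /wc 29): {"fe":50,"jt":18,"kd":7,"wc":29}
After op 8 (add /dp 9): {"dp":9,"fe":50,"jt":18,"kd":7,"wc":29}
After op 9 (remove /fe): {"dp":9,"jt":18,"kd":7,"wc":29}
After op 10 (add /bnx 66): {"bnx":66,"dp":9,"jt":18,"kd":7,"wc":29}
After op 11 (replace /jt 95): {"bnx":66,"dp":9,"jt":95,"kd":7,"wc":29}
After op 12 (replace /bnx 67): {"bnx":67,"dp":9,"jt":95,"kd":7,"wc":29}
After op 13 (replace /dp 55): {"bnx":67,"dp":55,"jt":95,"kd":7,"wc":29}
After op 14 (add /bnx 12): {"bnx":12,"dp":55,"jt":95,"kd":7,"wc":29}
After op 15 (add /ogg 20): {"bnx":12,"dp":55,"jt":95,"kd":7,"ogg":20,"wc":29}
After op 16 (add /m 21): {"bnx":12,"dp":55,"jt":95,"kd":7,"m":21,"ogg":20,"wc":29}
After op 17 (add /ema 49): {"bnx":12,"dp":55,"ema":49,"jt":95,"kd":7,"m":21,"ogg":20,"wc":29}
After op 18 (replace /jt 65): {"bnx":12,"dp":55,"ema":49,"jt":65,"kd":7,"m":21,"ogg":20,"wc":29}
After op 19 (add /e 85): {"bnx":12,"dp":55,"e":85,"ema":49,"jt":65,"kd":7,"m":21,"ogg":20,"wc":29}
After op 20 (replace /kd 8): {"bnx":12,"dp":55,"e":85,"ema":49,"jt":65,"kd":8,"m":21,"ogg":20,"wc":29}
After op 21 (add /bnx 55): {"bnx":55,"dp":55,"e":85,"ema":49,"jt":65,"kd":8,"m":21,"ogg":20,"wc":29}
After op 22 (add /m 72): {"bnx":55,"dp":55,"e":85,"ema":49,"jt":65,"kd":8,"m":72,"ogg":20,"wc":29}
After op 23 (replace /jt 0): {"bnx":55,"dp":55,"e":85,"ema":49,"jt":0,"kd":8,"m":72,"ogg":20,"wc":29}
After op 24 (remove /ogg): {"bnx":55,"dp":55,"e":85,"ema":49,"jt":0,"kd":8,"m":72,"wc":29}
After op 25 (replace /jt 82): {"bnx":55,"dp":55,"e":85,"ema":49,"jt":82,"kd":8,"m":72,"wc":29}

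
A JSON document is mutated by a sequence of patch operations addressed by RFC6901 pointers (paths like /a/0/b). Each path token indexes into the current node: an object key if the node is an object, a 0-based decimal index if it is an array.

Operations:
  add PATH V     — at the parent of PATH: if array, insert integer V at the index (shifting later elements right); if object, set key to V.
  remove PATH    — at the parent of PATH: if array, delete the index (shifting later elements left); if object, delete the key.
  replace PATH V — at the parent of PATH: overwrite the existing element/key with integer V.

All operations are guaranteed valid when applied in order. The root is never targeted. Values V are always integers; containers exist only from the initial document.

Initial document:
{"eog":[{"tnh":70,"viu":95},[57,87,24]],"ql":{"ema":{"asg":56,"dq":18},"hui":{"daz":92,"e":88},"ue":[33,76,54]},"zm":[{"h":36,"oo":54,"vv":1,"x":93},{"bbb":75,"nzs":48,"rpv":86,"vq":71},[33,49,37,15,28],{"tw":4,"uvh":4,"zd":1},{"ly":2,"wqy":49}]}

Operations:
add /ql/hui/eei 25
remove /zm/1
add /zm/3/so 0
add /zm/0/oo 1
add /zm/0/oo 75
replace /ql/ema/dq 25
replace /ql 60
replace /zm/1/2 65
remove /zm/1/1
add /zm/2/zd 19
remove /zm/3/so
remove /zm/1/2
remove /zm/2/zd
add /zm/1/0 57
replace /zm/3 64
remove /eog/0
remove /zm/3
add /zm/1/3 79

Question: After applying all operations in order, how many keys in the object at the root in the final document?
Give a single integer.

Answer: 3

Derivation:
After op 1 (add /ql/hui/eei 25): {"eog":[{"tnh":70,"viu":95},[57,87,24]],"ql":{"ema":{"asg":56,"dq":18},"hui":{"daz":92,"e":88,"eei":25},"ue":[33,76,54]},"zm":[{"h":36,"oo":54,"vv":1,"x":93},{"bbb":75,"nzs":48,"rpv":86,"vq":71},[33,49,37,15,28],{"tw":4,"uvh":4,"zd":1},{"ly":2,"wqy":49}]}
After op 2 (remove /zm/1): {"eog":[{"tnh":70,"viu":95},[57,87,24]],"ql":{"ema":{"asg":56,"dq":18},"hui":{"daz":92,"e":88,"eei":25},"ue":[33,76,54]},"zm":[{"h":36,"oo":54,"vv":1,"x":93},[33,49,37,15,28],{"tw":4,"uvh":4,"zd":1},{"ly":2,"wqy":49}]}
After op 3 (add /zm/3/so 0): {"eog":[{"tnh":70,"viu":95},[57,87,24]],"ql":{"ema":{"asg":56,"dq":18},"hui":{"daz":92,"e":88,"eei":25},"ue":[33,76,54]},"zm":[{"h":36,"oo":54,"vv":1,"x":93},[33,49,37,15,28],{"tw":4,"uvh":4,"zd":1},{"ly":2,"so":0,"wqy":49}]}
After op 4 (add /zm/0/oo 1): {"eog":[{"tnh":70,"viu":95},[57,87,24]],"ql":{"ema":{"asg":56,"dq":18},"hui":{"daz":92,"e":88,"eei":25},"ue":[33,76,54]},"zm":[{"h":36,"oo":1,"vv":1,"x":93},[33,49,37,15,28],{"tw":4,"uvh":4,"zd":1},{"ly":2,"so":0,"wqy":49}]}
After op 5 (add /zm/0/oo 75): {"eog":[{"tnh":70,"viu":95},[57,87,24]],"ql":{"ema":{"asg":56,"dq":18},"hui":{"daz":92,"e":88,"eei":25},"ue":[33,76,54]},"zm":[{"h":36,"oo":75,"vv":1,"x":93},[33,49,37,15,28],{"tw":4,"uvh":4,"zd":1},{"ly":2,"so":0,"wqy":49}]}
After op 6 (replace /ql/ema/dq 25): {"eog":[{"tnh":70,"viu":95},[57,87,24]],"ql":{"ema":{"asg":56,"dq":25},"hui":{"daz":92,"e":88,"eei":25},"ue":[33,76,54]},"zm":[{"h":36,"oo":75,"vv":1,"x":93},[33,49,37,15,28],{"tw":4,"uvh":4,"zd":1},{"ly":2,"so":0,"wqy":49}]}
After op 7 (replace /ql 60): {"eog":[{"tnh":70,"viu":95},[57,87,24]],"ql":60,"zm":[{"h":36,"oo":75,"vv":1,"x":93},[33,49,37,15,28],{"tw":4,"uvh":4,"zd":1},{"ly":2,"so":0,"wqy":49}]}
After op 8 (replace /zm/1/2 65): {"eog":[{"tnh":70,"viu":95},[57,87,24]],"ql":60,"zm":[{"h":36,"oo":75,"vv":1,"x":93},[33,49,65,15,28],{"tw":4,"uvh":4,"zd":1},{"ly":2,"so":0,"wqy":49}]}
After op 9 (remove /zm/1/1): {"eog":[{"tnh":70,"viu":95},[57,87,24]],"ql":60,"zm":[{"h":36,"oo":75,"vv":1,"x":93},[33,65,15,28],{"tw":4,"uvh":4,"zd":1},{"ly":2,"so":0,"wqy":49}]}
After op 10 (add /zm/2/zd 19): {"eog":[{"tnh":70,"viu":95},[57,87,24]],"ql":60,"zm":[{"h":36,"oo":75,"vv":1,"x":93},[33,65,15,28],{"tw":4,"uvh":4,"zd":19},{"ly":2,"so":0,"wqy":49}]}
After op 11 (remove /zm/3/so): {"eog":[{"tnh":70,"viu":95},[57,87,24]],"ql":60,"zm":[{"h":36,"oo":75,"vv":1,"x":93},[33,65,15,28],{"tw":4,"uvh":4,"zd":19},{"ly":2,"wqy":49}]}
After op 12 (remove /zm/1/2): {"eog":[{"tnh":70,"viu":95},[57,87,24]],"ql":60,"zm":[{"h":36,"oo":75,"vv":1,"x":93},[33,65,28],{"tw":4,"uvh":4,"zd":19},{"ly":2,"wqy":49}]}
After op 13 (remove /zm/2/zd): {"eog":[{"tnh":70,"viu":95},[57,87,24]],"ql":60,"zm":[{"h":36,"oo":75,"vv":1,"x":93},[33,65,28],{"tw":4,"uvh":4},{"ly":2,"wqy":49}]}
After op 14 (add /zm/1/0 57): {"eog":[{"tnh":70,"viu":95},[57,87,24]],"ql":60,"zm":[{"h":36,"oo":75,"vv":1,"x":93},[57,33,65,28],{"tw":4,"uvh":4},{"ly":2,"wqy":49}]}
After op 15 (replace /zm/3 64): {"eog":[{"tnh":70,"viu":95},[57,87,24]],"ql":60,"zm":[{"h":36,"oo":75,"vv":1,"x":93},[57,33,65,28],{"tw":4,"uvh":4},64]}
After op 16 (remove /eog/0): {"eog":[[57,87,24]],"ql":60,"zm":[{"h":36,"oo":75,"vv":1,"x":93},[57,33,65,28],{"tw":4,"uvh":4},64]}
After op 17 (remove /zm/3): {"eog":[[57,87,24]],"ql":60,"zm":[{"h":36,"oo":75,"vv":1,"x":93},[57,33,65,28],{"tw":4,"uvh":4}]}
After op 18 (add /zm/1/3 79): {"eog":[[57,87,24]],"ql":60,"zm":[{"h":36,"oo":75,"vv":1,"x":93},[57,33,65,79,28],{"tw":4,"uvh":4}]}
Size at the root: 3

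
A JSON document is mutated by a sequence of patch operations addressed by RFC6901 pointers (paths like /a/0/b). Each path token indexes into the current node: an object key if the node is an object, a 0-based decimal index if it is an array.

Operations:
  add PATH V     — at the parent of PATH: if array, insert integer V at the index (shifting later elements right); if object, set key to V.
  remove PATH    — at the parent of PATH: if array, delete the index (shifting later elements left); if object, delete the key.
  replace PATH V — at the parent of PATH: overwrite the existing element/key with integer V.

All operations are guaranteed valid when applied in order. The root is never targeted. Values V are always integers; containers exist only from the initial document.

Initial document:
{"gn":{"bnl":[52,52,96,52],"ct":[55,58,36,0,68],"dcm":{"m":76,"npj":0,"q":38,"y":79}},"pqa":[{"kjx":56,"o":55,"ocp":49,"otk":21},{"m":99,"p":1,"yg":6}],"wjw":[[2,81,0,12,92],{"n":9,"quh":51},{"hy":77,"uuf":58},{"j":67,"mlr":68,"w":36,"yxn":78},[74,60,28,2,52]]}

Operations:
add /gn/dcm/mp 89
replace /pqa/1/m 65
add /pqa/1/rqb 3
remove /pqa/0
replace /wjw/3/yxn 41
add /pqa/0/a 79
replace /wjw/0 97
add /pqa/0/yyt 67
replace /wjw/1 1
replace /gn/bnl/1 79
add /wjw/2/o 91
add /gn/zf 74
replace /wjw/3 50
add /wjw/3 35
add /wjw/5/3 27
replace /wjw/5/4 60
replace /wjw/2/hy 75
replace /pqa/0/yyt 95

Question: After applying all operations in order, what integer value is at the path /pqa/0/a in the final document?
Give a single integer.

After op 1 (add /gn/dcm/mp 89): {"gn":{"bnl":[52,52,96,52],"ct":[55,58,36,0,68],"dcm":{"m":76,"mp":89,"npj":0,"q":38,"y":79}},"pqa":[{"kjx":56,"o":55,"ocp":49,"otk":21},{"m":99,"p":1,"yg":6}],"wjw":[[2,81,0,12,92],{"n":9,"quh":51},{"hy":77,"uuf":58},{"j":67,"mlr":68,"w":36,"yxn":78},[74,60,28,2,52]]}
After op 2 (replace /pqa/1/m 65): {"gn":{"bnl":[52,52,96,52],"ct":[55,58,36,0,68],"dcm":{"m":76,"mp":89,"npj":0,"q":38,"y":79}},"pqa":[{"kjx":56,"o":55,"ocp":49,"otk":21},{"m":65,"p":1,"yg":6}],"wjw":[[2,81,0,12,92],{"n":9,"quh":51},{"hy":77,"uuf":58},{"j":67,"mlr":68,"w":36,"yxn":78},[74,60,28,2,52]]}
After op 3 (add /pqa/1/rqb 3): {"gn":{"bnl":[52,52,96,52],"ct":[55,58,36,0,68],"dcm":{"m":76,"mp":89,"npj":0,"q":38,"y":79}},"pqa":[{"kjx":56,"o":55,"ocp":49,"otk":21},{"m":65,"p":1,"rqb":3,"yg":6}],"wjw":[[2,81,0,12,92],{"n":9,"quh":51},{"hy":77,"uuf":58},{"j":67,"mlr":68,"w":36,"yxn":78},[74,60,28,2,52]]}
After op 4 (remove /pqa/0): {"gn":{"bnl":[52,52,96,52],"ct":[55,58,36,0,68],"dcm":{"m":76,"mp":89,"npj":0,"q":38,"y":79}},"pqa":[{"m":65,"p":1,"rqb":3,"yg":6}],"wjw":[[2,81,0,12,92],{"n":9,"quh":51},{"hy":77,"uuf":58},{"j":67,"mlr":68,"w":36,"yxn":78},[74,60,28,2,52]]}
After op 5 (replace /wjw/3/yxn 41): {"gn":{"bnl":[52,52,96,52],"ct":[55,58,36,0,68],"dcm":{"m":76,"mp":89,"npj":0,"q":38,"y":79}},"pqa":[{"m":65,"p":1,"rqb":3,"yg":6}],"wjw":[[2,81,0,12,92],{"n":9,"quh":51},{"hy":77,"uuf":58},{"j":67,"mlr":68,"w":36,"yxn":41},[74,60,28,2,52]]}
After op 6 (add /pqa/0/a 79): {"gn":{"bnl":[52,52,96,52],"ct":[55,58,36,0,68],"dcm":{"m":76,"mp":89,"npj":0,"q":38,"y":79}},"pqa":[{"a":79,"m":65,"p":1,"rqb":3,"yg":6}],"wjw":[[2,81,0,12,92],{"n":9,"quh":51},{"hy":77,"uuf":58},{"j":67,"mlr":68,"w":36,"yxn":41},[74,60,28,2,52]]}
After op 7 (replace /wjw/0 97): {"gn":{"bnl":[52,52,96,52],"ct":[55,58,36,0,68],"dcm":{"m":76,"mp":89,"npj":0,"q":38,"y":79}},"pqa":[{"a":79,"m":65,"p":1,"rqb":3,"yg":6}],"wjw":[97,{"n":9,"quh":51},{"hy":77,"uuf":58},{"j":67,"mlr":68,"w":36,"yxn":41},[74,60,28,2,52]]}
After op 8 (add /pqa/0/yyt 67): {"gn":{"bnl":[52,52,96,52],"ct":[55,58,36,0,68],"dcm":{"m":76,"mp":89,"npj":0,"q":38,"y":79}},"pqa":[{"a":79,"m":65,"p":1,"rqb":3,"yg":6,"yyt":67}],"wjw":[97,{"n":9,"quh":51},{"hy":77,"uuf":58},{"j":67,"mlr":68,"w":36,"yxn":41},[74,60,28,2,52]]}
After op 9 (replace /wjw/1 1): {"gn":{"bnl":[52,52,96,52],"ct":[55,58,36,0,68],"dcm":{"m":76,"mp":89,"npj":0,"q":38,"y":79}},"pqa":[{"a":79,"m":65,"p":1,"rqb":3,"yg":6,"yyt":67}],"wjw":[97,1,{"hy":77,"uuf":58},{"j":67,"mlr":68,"w":36,"yxn":41},[74,60,28,2,52]]}
After op 10 (replace /gn/bnl/1 79): {"gn":{"bnl":[52,79,96,52],"ct":[55,58,36,0,68],"dcm":{"m":76,"mp":89,"npj":0,"q":38,"y":79}},"pqa":[{"a":79,"m":65,"p":1,"rqb":3,"yg":6,"yyt":67}],"wjw":[97,1,{"hy":77,"uuf":58},{"j":67,"mlr":68,"w":36,"yxn":41},[74,60,28,2,52]]}
After op 11 (add /wjw/2/o 91): {"gn":{"bnl":[52,79,96,52],"ct":[55,58,36,0,68],"dcm":{"m":76,"mp":89,"npj":0,"q":38,"y":79}},"pqa":[{"a":79,"m":65,"p":1,"rqb":3,"yg":6,"yyt":67}],"wjw":[97,1,{"hy":77,"o":91,"uuf":58},{"j":67,"mlr":68,"w":36,"yxn":41},[74,60,28,2,52]]}
After op 12 (add /gn/zf 74): {"gn":{"bnl":[52,79,96,52],"ct":[55,58,36,0,68],"dcm":{"m":76,"mp":89,"npj":0,"q":38,"y":79},"zf":74},"pqa":[{"a":79,"m":65,"p":1,"rqb":3,"yg":6,"yyt":67}],"wjw":[97,1,{"hy":77,"o":91,"uuf":58},{"j":67,"mlr":68,"w":36,"yxn":41},[74,60,28,2,52]]}
After op 13 (replace /wjw/3 50): {"gn":{"bnl":[52,79,96,52],"ct":[55,58,36,0,68],"dcm":{"m":76,"mp":89,"npj":0,"q":38,"y":79},"zf":74},"pqa":[{"a":79,"m":65,"p":1,"rqb":3,"yg":6,"yyt":67}],"wjw":[97,1,{"hy":77,"o":91,"uuf":58},50,[74,60,28,2,52]]}
After op 14 (add /wjw/3 35): {"gn":{"bnl":[52,79,96,52],"ct":[55,58,36,0,68],"dcm":{"m":76,"mp":89,"npj":0,"q":38,"y":79},"zf":74},"pqa":[{"a":79,"m":65,"p":1,"rqb":3,"yg":6,"yyt":67}],"wjw":[97,1,{"hy":77,"o":91,"uuf":58},35,50,[74,60,28,2,52]]}
After op 15 (add /wjw/5/3 27): {"gn":{"bnl":[52,79,96,52],"ct":[55,58,36,0,68],"dcm":{"m":76,"mp":89,"npj":0,"q":38,"y":79},"zf":74},"pqa":[{"a":79,"m":65,"p":1,"rqb":3,"yg":6,"yyt":67}],"wjw":[97,1,{"hy":77,"o":91,"uuf":58},35,50,[74,60,28,27,2,52]]}
After op 16 (replace /wjw/5/4 60): {"gn":{"bnl":[52,79,96,52],"ct":[55,58,36,0,68],"dcm":{"m":76,"mp":89,"npj":0,"q":38,"y":79},"zf":74},"pqa":[{"a":79,"m":65,"p":1,"rqb":3,"yg":6,"yyt":67}],"wjw":[97,1,{"hy":77,"o":91,"uuf":58},35,50,[74,60,28,27,60,52]]}
After op 17 (replace /wjw/2/hy 75): {"gn":{"bnl":[52,79,96,52],"ct":[55,58,36,0,68],"dcm":{"m":76,"mp":89,"npj":0,"q":38,"y":79},"zf":74},"pqa":[{"a":79,"m":65,"p":1,"rqb":3,"yg":6,"yyt":67}],"wjw":[97,1,{"hy":75,"o":91,"uuf":58},35,50,[74,60,28,27,60,52]]}
After op 18 (replace /pqa/0/yyt 95): {"gn":{"bnl":[52,79,96,52],"ct":[55,58,36,0,68],"dcm":{"m":76,"mp":89,"npj":0,"q":38,"y":79},"zf":74},"pqa":[{"a":79,"m":65,"p":1,"rqb":3,"yg":6,"yyt":95}],"wjw":[97,1,{"hy":75,"o":91,"uuf":58},35,50,[74,60,28,27,60,52]]}
Value at /pqa/0/a: 79

Answer: 79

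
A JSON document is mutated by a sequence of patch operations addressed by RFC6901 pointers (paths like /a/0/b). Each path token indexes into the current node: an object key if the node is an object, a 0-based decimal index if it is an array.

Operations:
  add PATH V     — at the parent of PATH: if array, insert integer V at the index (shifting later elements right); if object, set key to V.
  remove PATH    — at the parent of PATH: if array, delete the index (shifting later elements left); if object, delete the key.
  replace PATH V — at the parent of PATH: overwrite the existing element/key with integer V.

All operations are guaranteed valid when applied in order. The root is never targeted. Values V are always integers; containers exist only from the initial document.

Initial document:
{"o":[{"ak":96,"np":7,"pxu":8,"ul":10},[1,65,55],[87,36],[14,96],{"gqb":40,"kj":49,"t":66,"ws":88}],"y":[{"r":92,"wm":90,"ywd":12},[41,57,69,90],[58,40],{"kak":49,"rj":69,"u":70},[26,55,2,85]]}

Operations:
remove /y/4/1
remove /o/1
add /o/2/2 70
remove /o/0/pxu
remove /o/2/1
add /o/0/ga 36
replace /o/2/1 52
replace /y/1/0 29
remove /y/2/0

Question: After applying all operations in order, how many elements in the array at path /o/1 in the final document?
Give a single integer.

Answer: 2

Derivation:
After op 1 (remove /y/4/1): {"o":[{"ak":96,"np":7,"pxu":8,"ul":10},[1,65,55],[87,36],[14,96],{"gqb":40,"kj":49,"t":66,"ws":88}],"y":[{"r":92,"wm":90,"ywd":12},[41,57,69,90],[58,40],{"kak":49,"rj":69,"u":70},[26,2,85]]}
After op 2 (remove /o/1): {"o":[{"ak":96,"np":7,"pxu":8,"ul":10},[87,36],[14,96],{"gqb":40,"kj":49,"t":66,"ws":88}],"y":[{"r":92,"wm":90,"ywd":12},[41,57,69,90],[58,40],{"kak":49,"rj":69,"u":70},[26,2,85]]}
After op 3 (add /o/2/2 70): {"o":[{"ak":96,"np":7,"pxu":8,"ul":10},[87,36],[14,96,70],{"gqb":40,"kj":49,"t":66,"ws":88}],"y":[{"r":92,"wm":90,"ywd":12},[41,57,69,90],[58,40],{"kak":49,"rj":69,"u":70},[26,2,85]]}
After op 4 (remove /o/0/pxu): {"o":[{"ak":96,"np":7,"ul":10},[87,36],[14,96,70],{"gqb":40,"kj":49,"t":66,"ws":88}],"y":[{"r":92,"wm":90,"ywd":12},[41,57,69,90],[58,40],{"kak":49,"rj":69,"u":70},[26,2,85]]}
After op 5 (remove /o/2/1): {"o":[{"ak":96,"np":7,"ul":10},[87,36],[14,70],{"gqb":40,"kj":49,"t":66,"ws":88}],"y":[{"r":92,"wm":90,"ywd":12},[41,57,69,90],[58,40],{"kak":49,"rj":69,"u":70},[26,2,85]]}
After op 6 (add /o/0/ga 36): {"o":[{"ak":96,"ga":36,"np":7,"ul":10},[87,36],[14,70],{"gqb":40,"kj":49,"t":66,"ws":88}],"y":[{"r":92,"wm":90,"ywd":12},[41,57,69,90],[58,40],{"kak":49,"rj":69,"u":70},[26,2,85]]}
After op 7 (replace /o/2/1 52): {"o":[{"ak":96,"ga":36,"np":7,"ul":10},[87,36],[14,52],{"gqb":40,"kj":49,"t":66,"ws":88}],"y":[{"r":92,"wm":90,"ywd":12},[41,57,69,90],[58,40],{"kak":49,"rj":69,"u":70},[26,2,85]]}
After op 8 (replace /y/1/0 29): {"o":[{"ak":96,"ga":36,"np":7,"ul":10},[87,36],[14,52],{"gqb":40,"kj":49,"t":66,"ws":88}],"y":[{"r":92,"wm":90,"ywd":12},[29,57,69,90],[58,40],{"kak":49,"rj":69,"u":70},[26,2,85]]}
After op 9 (remove /y/2/0): {"o":[{"ak":96,"ga":36,"np":7,"ul":10},[87,36],[14,52],{"gqb":40,"kj":49,"t":66,"ws":88}],"y":[{"r":92,"wm":90,"ywd":12},[29,57,69,90],[40],{"kak":49,"rj":69,"u":70},[26,2,85]]}
Size at path /o/1: 2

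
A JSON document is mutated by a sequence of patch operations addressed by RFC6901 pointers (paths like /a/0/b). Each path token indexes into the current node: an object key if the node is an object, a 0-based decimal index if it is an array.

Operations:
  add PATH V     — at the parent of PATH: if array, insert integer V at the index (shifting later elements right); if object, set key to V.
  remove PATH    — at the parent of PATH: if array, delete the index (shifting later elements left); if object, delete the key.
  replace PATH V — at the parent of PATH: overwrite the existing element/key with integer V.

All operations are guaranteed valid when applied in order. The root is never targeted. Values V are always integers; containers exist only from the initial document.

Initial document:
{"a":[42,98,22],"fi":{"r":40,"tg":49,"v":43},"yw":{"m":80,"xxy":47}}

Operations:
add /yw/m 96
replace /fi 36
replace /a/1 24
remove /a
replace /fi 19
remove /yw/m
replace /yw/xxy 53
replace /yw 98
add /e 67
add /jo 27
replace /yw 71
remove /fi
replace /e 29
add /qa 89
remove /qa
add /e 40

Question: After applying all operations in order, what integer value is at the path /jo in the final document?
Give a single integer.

Answer: 27

Derivation:
After op 1 (add /yw/m 96): {"a":[42,98,22],"fi":{"r":40,"tg":49,"v":43},"yw":{"m":96,"xxy":47}}
After op 2 (replace /fi 36): {"a":[42,98,22],"fi":36,"yw":{"m":96,"xxy":47}}
After op 3 (replace /a/1 24): {"a":[42,24,22],"fi":36,"yw":{"m":96,"xxy":47}}
After op 4 (remove /a): {"fi":36,"yw":{"m":96,"xxy":47}}
After op 5 (replace /fi 19): {"fi":19,"yw":{"m":96,"xxy":47}}
After op 6 (remove /yw/m): {"fi":19,"yw":{"xxy":47}}
After op 7 (replace /yw/xxy 53): {"fi":19,"yw":{"xxy":53}}
After op 8 (replace /yw 98): {"fi":19,"yw":98}
After op 9 (add /e 67): {"e":67,"fi":19,"yw":98}
After op 10 (add /jo 27): {"e":67,"fi":19,"jo":27,"yw":98}
After op 11 (replace /yw 71): {"e":67,"fi":19,"jo":27,"yw":71}
After op 12 (remove /fi): {"e":67,"jo":27,"yw":71}
After op 13 (replace /e 29): {"e":29,"jo":27,"yw":71}
After op 14 (add /qa 89): {"e":29,"jo":27,"qa":89,"yw":71}
After op 15 (remove /qa): {"e":29,"jo":27,"yw":71}
After op 16 (add /e 40): {"e":40,"jo":27,"yw":71}
Value at /jo: 27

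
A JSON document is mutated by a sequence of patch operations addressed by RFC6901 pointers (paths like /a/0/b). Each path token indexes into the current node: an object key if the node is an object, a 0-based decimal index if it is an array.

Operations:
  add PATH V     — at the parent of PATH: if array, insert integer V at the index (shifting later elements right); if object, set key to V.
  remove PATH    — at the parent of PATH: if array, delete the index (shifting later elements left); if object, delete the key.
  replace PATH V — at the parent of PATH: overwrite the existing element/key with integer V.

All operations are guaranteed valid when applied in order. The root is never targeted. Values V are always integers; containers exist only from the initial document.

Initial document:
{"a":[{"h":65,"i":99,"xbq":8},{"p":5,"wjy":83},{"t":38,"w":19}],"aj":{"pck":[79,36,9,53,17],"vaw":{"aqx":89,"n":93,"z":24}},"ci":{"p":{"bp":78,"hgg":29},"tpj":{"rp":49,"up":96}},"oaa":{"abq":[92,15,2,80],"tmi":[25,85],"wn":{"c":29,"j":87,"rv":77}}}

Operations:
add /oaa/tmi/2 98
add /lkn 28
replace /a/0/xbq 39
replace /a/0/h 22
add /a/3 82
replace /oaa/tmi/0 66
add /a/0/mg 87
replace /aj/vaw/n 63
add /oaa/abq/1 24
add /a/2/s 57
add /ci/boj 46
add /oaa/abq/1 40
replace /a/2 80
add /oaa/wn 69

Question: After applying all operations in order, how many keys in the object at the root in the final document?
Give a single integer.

After op 1 (add /oaa/tmi/2 98): {"a":[{"h":65,"i":99,"xbq":8},{"p":5,"wjy":83},{"t":38,"w":19}],"aj":{"pck":[79,36,9,53,17],"vaw":{"aqx":89,"n":93,"z":24}},"ci":{"p":{"bp":78,"hgg":29},"tpj":{"rp":49,"up":96}},"oaa":{"abq":[92,15,2,80],"tmi":[25,85,98],"wn":{"c":29,"j":87,"rv":77}}}
After op 2 (add /lkn 28): {"a":[{"h":65,"i":99,"xbq":8},{"p":5,"wjy":83},{"t":38,"w":19}],"aj":{"pck":[79,36,9,53,17],"vaw":{"aqx":89,"n":93,"z":24}},"ci":{"p":{"bp":78,"hgg":29},"tpj":{"rp":49,"up":96}},"lkn":28,"oaa":{"abq":[92,15,2,80],"tmi":[25,85,98],"wn":{"c":29,"j":87,"rv":77}}}
After op 3 (replace /a/0/xbq 39): {"a":[{"h":65,"i":99,"xbq":39},{"p":5,"wjy":83},{"t":38,"w":19}],"aj":{"pck":[79,36,9,53,17],"vaw":{"aqx":89,"n":93,"z":24}},"ci":{"p":{"bp":78,"hgg":29},"tpj":{"rp":49,"up":96}},"lkn":28,"oaa":{"abq":[92,15,2,80],"tmi":[25,85,98],"wn":{"c":29,"j":87,"rv":77}}}
After op 4 (replace /a/0/h 22): {"a":[{"h":22,"i":99,"xbq":39},{"p":5,"wjy":83},{"t":38,"w":19}],"aj":{"pck":[79,36,9,53,17],"vaw":{"aqx":89,"n":93,"z":24}},"ci":{"p":{"bp":78,"hgg":29},"tpj":{"rp":49,"up":96}},"lkn":28,"oaa":{"abq":[92,15,2,80],"tmi":[25,85,98],"wn":{"c":29,"j":87,"rv":77}}}
After op 5 (add /a/3 82): {"a":[{"h":22,"i":99,"xbq":39},{"p":5,"wjy":83},{"t":38,"w":19},82],"aj":{"pck":[79,36,9,53,17],"vaw":{"aqx":89,"n":93,"z":24}},"ci":{"p":{"bp":78,"hgg":29},"tpj":{"rp":49,"up":96}},"lkn":28,"oaa":{"abq":[92,15,2,80],"tmi":[25,85,98],"wn":{"c":29,"j":87,"rv":77}}}
After op 6 (replace /oaa/tmi/0 66): {"a":[{"h":22,"i":99,"xbq":39},{"p":5,"wjy":83},{"t":38,"w":19},82],"aj":{"pck":[79,36,9,53,17],"vaw":{"aqx":89,"n":93,"z":24}},"ci":{"p":{"bp":78,"hgg":29},"tpj":{"rp":49,"up":96}},"lkn":28,"oaa":{"abq":[92,15,2,80],"tmi":[66,85,98],"wn":{"c":29,"j":87,"rv":77}}}
After op 7 (add /a/0/mg 87): {"a":[{"h":22,"i":99,"mg":87,"xbq":39},{"p":5,"wjy":83},{"t":38,"w":19},82],"aj":{"pck":[79,36,9,53,17],"vaw":{"aqx":89,"n":93,"z":24}},"ci":{"p":{"bp":78,"hgg":29},"tpj":{"rp":49,"up":96}},"lkn":28,"oaa":{"abq":[92,15,2,80],"tmi":[66,85,98],"wn":{"c":29,"j":87,"rv":77}}}
After op 8 (replace /aj/vaw/n 63): {"a":[{"h":22,"i":99,"mg":87,"xbq":39},{"p":5,"wjy":83},{"t":38,"w":19},82],"aj":{"pck":[79,36,9,53,17],"vaw":{"aqx":89,"n":63,"z":24}},"ci":{"p":{"bp":78,"hgg":29},"tpj":{"rp":49,"up":96}},"lkn":28,"oaa":{"abq":[92,15,2,80],"tmi":[66,85,98],"wn":{"c":29,"j":87,"rv":77}}}
After op 9 (add /oaa/abq/1 24): {"a":[{"h":22,"i":99,"mg":87,"xbq":39},{"p":5,"wjy":83},{"t":38,"w":19},82],"aj":{"pck":[79,36,9,53,17],"vaw":{"aqx":89,"n":63,"z":24}},"ci":{"p":{"bp":78,"hgg":29},"tpj":{"rp":49,"up":96}},"lkn":28,"oaa":{"abq":[92,24,15,2,80],"tmi":[66,85,98],"wn":{"c":29,"j":87,"rv":77}}}
After op 10 (add /a/2/s 57): {"a":[{"h":22,"i":99,"mg":87,"xbq":39},{"p":5,"wjy":83},{"s":57,"t":38,"w":19},82],"aj":{"pck":[79,36,9,53,17],"vaw":{"aqx":89,"n":63,"z":24}},"ci":{"p":{"bp":78,"hgg":29},"tpj":{"rp":49,"up":96}},"lkn":28,"oaa":{"abq":[92,24,15,2,80],"tmi":[66,85,98],"wn":{"c":29,"j":87,"rv":77}}}
After op 11 (add /ci/boj 46): {"a":[{"h":22,"i":99,"mg":87,"xbq":39},{"p":5,"wjy":83},{"s":57,"t":38,"w":19},82],"aj":{"pck":[79,36,9,53,17],"vaw":{"aqx":89,"n":63,"z":24}},"ci":{"boj":46,"p":{"bp":78,"hgg":29},"tpj":{"rp":49,"up":96}},"lkn":28,"oaa":{"abq":[92,24,15,2,80],"tmi":[66,85,98],"wn":{"c":29,"j":87,"rv":77}}}
After op 12 (add /oaa/abq/1 40): {"a":[{"h":22,"i":99,"mg":87,"xbq":39},{"p":5,"wjy":83},{"s":57,"t":38,"w":19},82],"aj":{"pck":[79,36,9,53,17],"vaw":{"aqx":89,"n":63,"z":24}},"ci":{"boj":46,"p":{"bp":78,"hgg":29},"tpj":{"rp":49,"up":96}},"lkn":28,"oaa":{"abq":[92,40,24,15,2,80],"tmi":[66,85,98],"wn":{"c":29,"j":87,"rv":77}}}
After op 13 (replace /a/2 80): {"a":[{"h":22,"i":99,"mg":87,"xbq":39},{"p":5,"wjy":83},80,82],"aj":{"pck":[79,36,9,53,17],"vaw":{"aqx":89,"n":63,"z":24}},"ci":{"boj":46,"p":{"bp":78,"hgg":29},"tpj":{"rp":49,"up":96}},"lkn":28,"oaa":{"abq":[92,40,24,15,2,80],"tmi":[66,85,98],"wn":{"c":29,"j":87,"rv":77}}}
After op 14 (add /oaa/wn 69): {"a":[{"h":22,"i":99,"mg":87,"xbq":39},{"p":5,"wjy":83},80,82],"aj":{"pck":[79,36,9,53,17],"vaw":{"aqx":89,"n":63,"z":24}},"ci":{"boj":46,"p":{"bp":78,"hgg":29},"tpj":{"rp":49,"up":96}},"lkn":28,"oaa":{"abq":[92,40,24,15,2,80],"tmi":[66,85,98],"wn":69}}
Size at the root: 5

Answer: 5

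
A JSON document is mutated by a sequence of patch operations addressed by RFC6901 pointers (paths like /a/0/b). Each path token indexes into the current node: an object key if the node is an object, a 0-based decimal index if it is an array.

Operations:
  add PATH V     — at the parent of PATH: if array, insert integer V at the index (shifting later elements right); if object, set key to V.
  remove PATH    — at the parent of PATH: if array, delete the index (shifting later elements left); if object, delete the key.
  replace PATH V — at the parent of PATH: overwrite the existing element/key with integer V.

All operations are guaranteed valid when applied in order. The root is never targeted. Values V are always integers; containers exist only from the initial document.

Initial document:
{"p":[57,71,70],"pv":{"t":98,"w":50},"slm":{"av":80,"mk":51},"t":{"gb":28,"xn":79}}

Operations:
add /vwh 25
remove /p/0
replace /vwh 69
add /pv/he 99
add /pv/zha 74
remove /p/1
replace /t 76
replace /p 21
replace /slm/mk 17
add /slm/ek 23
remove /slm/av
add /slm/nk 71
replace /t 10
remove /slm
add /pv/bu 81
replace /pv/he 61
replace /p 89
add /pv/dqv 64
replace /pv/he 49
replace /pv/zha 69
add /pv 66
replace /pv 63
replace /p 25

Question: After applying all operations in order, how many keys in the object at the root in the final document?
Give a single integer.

After op 1 (add /vwh 25): {"p":[57,71,70],"pv":{"t":98,"w":50},"slm":{"av":80,"mk":51},"t":{"gb":28,"xn":79},"vwh":25}
After op 2 (remove /p/0): {"p":[71,70],"pv":{"t":98,"w":50},"slm":{"av":80,"mk":51},"t":{"gb":28,"xn":79},"vwh":25}
After op 3 (replace /vwh 69): {"p":[71,70],"pv":{"t":98,"w":50},"slm":{"av":80,"mk":51},"t":{"gb":28,"xn":79},"vwh":69}
After op 4 (add /pv/he 99): {"p":[71,70],"pv":{"he":99,"t":98,"w":50},"slm":{"av":80,"mk":51},"t":{"gb":28,"xn":79},"vwh":69}
After op 5 (add /pv/zha 74): {"p":[71,70],"pv":{"he":99,"t":98,"w":50,"zha":74},"slm":{"av":80,"mk":51},"t":{"gb":28,"xn":79},"vwh":69}
After op 6 (remove /p/1): {"p":[71],"pv":{"he":99,"t":98,"w":50,"zha":74},"slm":{"av":80,"mk":51},"t":{"gb":28,"xn":79},"vwh":69}
After op 7 (replace /t 76): {"p":[71],"pv":{"he":99,"t":98,"w":50,"zha":74},"slm":{"av":80,"mk":51},"t":76,"vwh":69}
After op 8 (replace /p 21): {"p":21,"pv":{"he":99,"t":98,"w":50,"zha":74},"slm":{"av":80,"mk":51},"t":76,"vwh":69}
After op 9 (replace /slm/mk 17): {"p":21,"pv":{"he":99,"t":98,"w":50,"zha":74},"slm":{"av":80,"mk":17},"t":76,"vwh":69}
After op 10 (add /slm/ek 23): {"p":21,"pv":{"he":99,"t":98,"w":50,"zha":74},"slm":{"av":80,"ek":23,"mk":17},"t":76,"vwh":69}
After op 11 (remove /slm/av): {"p":21,"pv":{"he":99,"t":98,"w":50,"zha":74},"slm":{"ek":23,"mk":17},"t":76,"vwh":69}
After op 12 (add /slm/nk 71): {"p":21,"pv":{"he":99,"t":98,"w":50,"zha":74},"slm":{"ek":23,"mk":17,"nk":71},"t":76,"vwh":69}
After op 13 (replace /t 10): {"p":21,"pv":{"he":99,"t":98,"w":50,"zha":74},"slm":{"ek":23,"mk":17,"nk":71},"t":10,"vwh":69}
After op 14 (remove /slm): {"p":21,"pv":{"he":99,"t":98,"w":50,"zha":74},"t":10,"vwh":69}
After op 15 (add /pv/bu 81): {"p":21,"pv":{"bu":81,"he":99,"t":98,"w":50,"zha":74},"t":10,"vwh":69}
After op 16 (replace /pv/he 61): {"p":21,"pv":{"bu":81,"he":61,"t":98,"w":50,"zha":74},"t":10,"vwh":69}
After op 17 (replace /p 89): {"p":89,"pv":{"bu":81,"he":61,"t":98,"w":50,"zha":74},"t":10,"vwh":69}
After op 18 (add /pv/dqv 64): {"p":89,"pv":{"bu":81,"dqv":64,"he":61,"t":98,"w":50,"zha":74},"t":10,"vwh":69}
After op 19 (replace /pv/he 49): {"p":89,"pv":{"bu":81,"dqv":64,"he":49,"t":98,"w":50,"zha":74},"t":10,"vwh":69}
After op 20 (replace /pv/zha 69): {"p":89,"pv":{"bu":81,"dqv":64,"he":49,"t":98,"w":50,"zha":69},"t":10,"vwh":69}
After op 21 (add /pv 66): {"p":89,"pv":66,"t":10,"vwh":69}
After op 22 (replace /pv 63): {"p":89,"pv":63,"t":10,"vwh":69}
After op 23 (replace /p 25): {"p":25,"pv":63,"t":10,"vwh":69}
Size at the root: 4

Answer: 4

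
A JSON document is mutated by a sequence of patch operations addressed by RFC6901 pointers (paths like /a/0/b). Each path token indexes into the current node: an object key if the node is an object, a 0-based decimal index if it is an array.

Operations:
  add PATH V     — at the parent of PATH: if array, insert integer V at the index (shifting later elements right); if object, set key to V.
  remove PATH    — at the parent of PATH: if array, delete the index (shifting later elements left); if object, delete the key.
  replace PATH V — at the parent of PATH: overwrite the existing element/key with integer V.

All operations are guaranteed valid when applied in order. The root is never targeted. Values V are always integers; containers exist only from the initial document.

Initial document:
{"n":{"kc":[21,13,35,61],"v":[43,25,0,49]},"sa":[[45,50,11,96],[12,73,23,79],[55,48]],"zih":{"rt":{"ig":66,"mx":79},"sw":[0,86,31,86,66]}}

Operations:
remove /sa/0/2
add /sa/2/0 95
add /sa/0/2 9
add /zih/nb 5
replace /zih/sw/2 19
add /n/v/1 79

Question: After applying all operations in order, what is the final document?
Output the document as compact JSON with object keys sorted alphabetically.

Answer: {"n":{"kc":[21,13,35,61],"v":[43,79,25,0,49]},"sa":[[45,50,9,96],[12,73,23,79],[95,55,48]],"zih":{"nb":5,"rt":{"ig":66,"mx":79},"sw":[0,86,19,86,66]}}

Derivation:
After op 1 (remove /sa/0/2): {"n":{"kc":[21,13,35,61],"v":[43,25,0,49]},"sa":[[45,50,96],[12,73,23,79],[55,48]],"zih":{"rt":{"ig":66,"mx":79},"sw":[0,86,31,86,66]}}
After op 2 (add /sa/2/0 95): {"n":{"kc":[21,13,35,61],"v":[43,25,0,49]},"sa":[[45,50,96],[12,73,23,79],[95,55,48]],"zih":{"rt":{"ig":66,"mx":79},"sw":[0,86,31,86,66]}}
After op 3 (add /sa/0/2 9): {"n":{"kc":[21,13,35,61],"v":[43,25,0,49]},"sa":[[45,50,9,96],[12,73,23,79],[95,55,48]],"zih":{"rt":{"ig":66,"mx":79},"sw":[0,86,31,86,66]}}
After op 4 (add /zih/nb 5): {"n":{"kc":[21,13,35,61],"v":[43,25,0,49]},"sa":[[45,50,9,96],[12,73,23,79],[95,55,48]],"zih":{"nb":5,"rt":{"ig":66,"mx":79},"sw":[0,86,31,86,66]}}
After op 5 (replace /zih/sw/2 19): {"n":{"kc":[21,13,35,61],"v":[43,25,0,49]},"sa":[[45,50,9,96],[12,73,23,79],[95,55,48]],"zih":{"nb":5,"rt":{"ig":66,"mx":79},"sw":[0,86,19,86,66]}}
After op 6 (add /n/v/1 79): {"n":{"kc":[21,13,35,61],"v":[43,79,25,0,49]},"sa":[[45,50,9,96],[12,73,23,79],[95,55,48]],"zih":{"nb":5,"rt":{"ig":66,"mx":79},"sw":[0,86,19,86,66]}}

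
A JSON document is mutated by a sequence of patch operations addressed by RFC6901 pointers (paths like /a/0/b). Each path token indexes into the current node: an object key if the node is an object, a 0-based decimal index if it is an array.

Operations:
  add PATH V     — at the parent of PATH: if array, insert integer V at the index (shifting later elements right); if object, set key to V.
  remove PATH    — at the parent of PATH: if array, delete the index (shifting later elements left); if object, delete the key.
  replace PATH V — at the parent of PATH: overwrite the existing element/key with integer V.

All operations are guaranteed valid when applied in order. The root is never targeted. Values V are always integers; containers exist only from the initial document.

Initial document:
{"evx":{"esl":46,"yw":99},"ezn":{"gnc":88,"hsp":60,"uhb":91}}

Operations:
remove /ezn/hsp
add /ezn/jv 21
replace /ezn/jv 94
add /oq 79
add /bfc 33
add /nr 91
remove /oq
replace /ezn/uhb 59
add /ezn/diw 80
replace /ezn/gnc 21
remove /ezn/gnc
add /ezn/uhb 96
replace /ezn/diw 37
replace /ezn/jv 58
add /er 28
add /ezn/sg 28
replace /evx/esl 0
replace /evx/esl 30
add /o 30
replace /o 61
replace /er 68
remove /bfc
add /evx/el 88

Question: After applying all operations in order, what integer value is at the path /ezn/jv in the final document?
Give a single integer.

After op 1 (remove /ezn/hsp): {"evx":{"esl":46,"yw":99},"ezn":{"gnc":88,"uhb":91}}
After op 2 (add /ezn/jv 21): {"evx":{"esl":46,"yw":99},"ezn":{"gnc":88,"jv":21,"uhb":91}}
After op 3 (replace /ezn/jv 94): {"evx":{"esl":46,"yw":99},"ezn":{"gnc":88,"jv":94,"uhb":91}}
After op 4 (add /oq 79): {"evx":{"esl":46,"yw":99},"ezn":{"gnc":88,"jv":94,"uhb":91},"oq":79}
After op 5 (add /bfc 33): {"bfc":33,"evx":{"esl":46,"yw":99},"ezn":{"gnc":88,"jv":94,"uhb":91},"oq":79}
After op 6 (add /nr 91): {"bfc":33,"evx":{"esl":46,"yw":99},"ezn":{"gnc":88,"jv":94,"uhb":91},"nr":91,"oq":79}
After op 7 (remove /oq): {"bfc":33,"evx":{"esl":46,"yw":99},"ezn":{"gnc":88,"jv":94,"uhb":91},"nr":91}
After op 8 (replace /ezn/uhb 59): {"bfc":33,"evx":{"esl":46,"yw":99},"ezn":{"gnc":88,"jv":94,"uhb":59},"nr":91}
After op 9 (add /ezn/diw 80): {"bfc":33,"evx":{"esl":46,"yw":99},"ezn":{"diw":80,"gnc":88,"jv":94,"uhb":59},"nr":91}
After op 10 (replace /ezn/gnc 21): {"bfc":33,"evx":{"esl":46,"yw":99},"ezn":{"diw":80,"gnc":21,"jv":94,"uhb":59},"nr":91}
After op 11 (remove /ezn/gnc): {"bfc":33,"evx":{"esl":46,"yw":99},"ezn":{"diw":80,"jv":94,"uhb":59},"nr":91}
After op 12 (add /ezn/uhb 96): {"bfc":33,"evx":{"esl":46,"yw":99},"ezn":{"diw":80,"jv":94,"uhb":96},"nr":91}
After op 13 (replace /ezn/diw 37): {"bfc":33,"evx":{"esl":46,"yw":99},"ezn":{"diw":37,"jv":94,"uhb":96},"nr":91}
After op 14 (replace /ezn/jv 58): {"bfc":33,"evx":{"esl":46,"yw":99},"ezn":{"diw":37,"jv":58,"uhb":96},"nr":91}
After op 15 (add /er 28): {"bfc":33,"er":28,"evx":{"esl":46,"yw":99},"ezn":{"diw":37,"jv":58,"uhb":96},"nr":91}
After op 16 (add /ezn/sg 28): {"bfc":33,"er":28,"evx":{"esl":46,"yw":99},"ezn":{"diw":37,"jv":58,"sg":28,"uhb":96},"nr":91}
After op 17 (replace /evx/esl 0): {"bfc":33,"er":28,"evx":{"esl":0,"yw":99},"ezn":{"diw":37,"jv":58,"sg":28,"uhb":96},"nr":91}
After op 18 (replace /evx/esl 30): {"bfc":33,"er":28,"evx":{"esl":30,"yw":99},"ezn":{"diw":37,"jv":58,"sg":28,"uhb":96},"nr":91}
After op 19 (add /o 30): {"bfc":33,"er":28,"evx":{"esl":30,"yw":99},"ezn":{"diw":37,"jv":58,"sg":28,"uhb":96},"nr":91,"o":30}
After op 20 (replace /o 61): {"bfc":33,"er":28,"evx":{"esl":30,"yw":99},"ezn":{"diw":37,"jv":58,"sg":28,"uhb":96},"nr":91,"o":61}
After op 21 (replace /er 68): {"bfc":33,"er":68,"evx":{"esl":30,"yw":99},"ezn":{"diw":37,"jv":58,"sg":28,"uhb":96},"nr":91,"o":61}
After op 22 (remove /bfc): {"er":68,"evx":{"esl":30,"yw":99},"ezn":{"diw":37,"jv":58,"sg":28,"uhb":96},"nr":91,"o":61}
After op 23 (add /evx/el 88): {"er":68,"evx":{"el":88,"esl":30,"yw":99},"ezn":{"diw":37,"jv":58,"sg":28,"uhb":96},"nr":91,"o":61}
Value at /ezn/jv: 58

Answer: 58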